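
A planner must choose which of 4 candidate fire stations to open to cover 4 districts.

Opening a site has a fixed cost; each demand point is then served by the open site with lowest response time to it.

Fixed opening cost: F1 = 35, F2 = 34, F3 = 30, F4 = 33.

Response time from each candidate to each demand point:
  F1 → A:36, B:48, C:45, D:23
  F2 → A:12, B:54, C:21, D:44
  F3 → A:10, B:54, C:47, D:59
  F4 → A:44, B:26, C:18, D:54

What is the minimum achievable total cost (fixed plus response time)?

165

Open {F2}: assign each demand point to its cheapest open site.
  A→F2 12, B→F2 54, C→F2 21, D→F2 44
  response time 131, fixed 34 → total 165.
Compare {F2, F4}: response time 100 + fixed 67 = 167.
Compare {F1, F4}: response time 103 + fixed 68 = 171.
Compare {F3, F4}: response time 108 + fixed 63 = 171.
All other subsets cost ≥ 167. Minimum total cost: 165.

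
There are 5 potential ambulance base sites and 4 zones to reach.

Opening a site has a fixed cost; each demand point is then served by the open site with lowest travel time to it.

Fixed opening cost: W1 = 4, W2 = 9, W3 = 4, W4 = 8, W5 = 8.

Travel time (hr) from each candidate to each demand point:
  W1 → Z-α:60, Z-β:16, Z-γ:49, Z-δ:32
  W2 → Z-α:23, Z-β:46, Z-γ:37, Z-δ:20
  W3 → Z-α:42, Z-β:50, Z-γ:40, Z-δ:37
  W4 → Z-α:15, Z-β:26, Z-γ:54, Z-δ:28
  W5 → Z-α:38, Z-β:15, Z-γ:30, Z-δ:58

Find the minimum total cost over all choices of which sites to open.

104

Open {W4, W5}: assign each demand point to its cheapest open site.
  Z-α→W4 15, Z-β→W5 15, Z-γ→W5 30, Z-δ→W4 28
  travel time 88, fixed 16 → total 104.
Compare {W2, W5}: travel time 88 + fixed 17 = 105.
Compare {W2, W4, W5}: travel time 80 + fixed 25 = 105.
Compare {W1, W4, W5}: travel time 88 + fixed 20 = 108.
All other subsets cost ≥ 105. Minimum total cost: 104.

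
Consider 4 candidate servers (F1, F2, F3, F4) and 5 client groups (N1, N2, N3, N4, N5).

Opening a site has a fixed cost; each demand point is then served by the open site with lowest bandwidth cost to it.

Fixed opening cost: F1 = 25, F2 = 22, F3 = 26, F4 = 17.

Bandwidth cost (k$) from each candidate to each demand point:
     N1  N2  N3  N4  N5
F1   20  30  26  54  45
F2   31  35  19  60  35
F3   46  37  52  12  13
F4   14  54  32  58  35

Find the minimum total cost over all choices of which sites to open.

Open {F3, F4}: assign each demand point to its cheapest open site.
  N1→F4 14, N2→F3 37, N3→F4 32, N4→F3 12, N5→F3 13
  bandwidth cost 108, fixed 43 → total 151.
Compare {F1, F3}: bandwidth cost 101 + fixed 51 = 152.
Compare {F2, F3}: bandwidth cost 110 + fixed 48 = 158.
Compare {F2, F3, F4}: bandwidth cost 93 + fixed 65 = 158.
All other subsets cost ≥ 152. Minimum total cost: 151.

151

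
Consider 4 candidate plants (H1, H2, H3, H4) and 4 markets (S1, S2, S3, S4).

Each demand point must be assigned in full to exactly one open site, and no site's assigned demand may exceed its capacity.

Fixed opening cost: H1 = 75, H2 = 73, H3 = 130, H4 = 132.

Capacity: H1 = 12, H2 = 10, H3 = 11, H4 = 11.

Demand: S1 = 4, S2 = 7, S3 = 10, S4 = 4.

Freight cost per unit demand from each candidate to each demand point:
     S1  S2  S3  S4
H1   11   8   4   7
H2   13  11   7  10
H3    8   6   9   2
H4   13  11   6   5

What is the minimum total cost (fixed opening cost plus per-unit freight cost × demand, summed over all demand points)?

420

Open {H1, H2, H3}; cheapest assignment that respects the capacities:
  H1 (cap 12, load 10): S3 — cost 10×4 = 40
  H2 (cap 10, load 4): S1 — cost 4×13 = 52
  H3 (cap 11, load 11): S2, S4 — cost 7×6 + 4×2 = 50
  Shipping 142, fixed 278 → total 420.
  Any other capacity-feasible assignment to {H1, H2, H3} ships for at least 142.
Compare {H1, H2, H4}: its best feasible assignment gives total 469.
Compare {H1, H3, H4}: its best feasible assignment gives total 471.
Every other set of open sites that can feasibly serve all demand totals ≥ 469 even under its best assignment. Minimum: 420.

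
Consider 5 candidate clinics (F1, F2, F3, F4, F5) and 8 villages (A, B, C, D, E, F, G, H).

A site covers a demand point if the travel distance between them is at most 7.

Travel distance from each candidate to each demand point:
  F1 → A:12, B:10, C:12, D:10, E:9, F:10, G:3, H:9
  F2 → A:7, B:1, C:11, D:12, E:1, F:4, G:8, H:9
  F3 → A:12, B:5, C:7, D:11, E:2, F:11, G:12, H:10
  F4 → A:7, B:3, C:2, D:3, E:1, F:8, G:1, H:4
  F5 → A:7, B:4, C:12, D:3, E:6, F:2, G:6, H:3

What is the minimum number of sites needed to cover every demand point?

Coverage sets (demand points within 7 of each site):
  F1: {G}
  F2: {A, B, E, F}
  F3: {B, C, E}
  F4: {A, B, C, D, E, G, H}
  F5: {A, B, D, E, F, G, H}
No single site covers all 8 demand points.
But {F2, F4} covers everything, so the minimum is 2.

2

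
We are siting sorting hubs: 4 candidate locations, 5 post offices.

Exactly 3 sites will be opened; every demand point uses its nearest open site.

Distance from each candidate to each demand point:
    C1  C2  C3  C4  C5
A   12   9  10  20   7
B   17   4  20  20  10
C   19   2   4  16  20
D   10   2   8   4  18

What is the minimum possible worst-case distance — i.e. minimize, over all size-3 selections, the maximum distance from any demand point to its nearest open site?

Open {A, B, D}.
  Farthest demand point is C1 at distance 10 (to D); all others are ≤ 10.
With {A, C, D} the worst case is 10.
With {B, C, D} the worst case is 10.
No size-3 selection achieves below 10.

10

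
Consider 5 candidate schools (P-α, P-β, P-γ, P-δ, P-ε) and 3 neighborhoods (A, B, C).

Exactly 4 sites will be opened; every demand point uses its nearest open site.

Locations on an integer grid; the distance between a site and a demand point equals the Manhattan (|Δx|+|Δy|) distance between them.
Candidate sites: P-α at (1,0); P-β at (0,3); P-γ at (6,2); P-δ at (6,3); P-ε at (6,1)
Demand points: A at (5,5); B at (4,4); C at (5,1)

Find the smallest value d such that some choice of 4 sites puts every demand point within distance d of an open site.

Open {P-α, P-β, P-γ, P-δ}.
  Farthest demand point is A at distance 3 (to P-δ); all others are ≤ 3.
With {P-α, P-β, P-δ, P-ε} the worst case is 3.
With {P-α, P-γ, P-δ, P-ε} the worst case is 3.
No size-4 selection achieves below 3.

3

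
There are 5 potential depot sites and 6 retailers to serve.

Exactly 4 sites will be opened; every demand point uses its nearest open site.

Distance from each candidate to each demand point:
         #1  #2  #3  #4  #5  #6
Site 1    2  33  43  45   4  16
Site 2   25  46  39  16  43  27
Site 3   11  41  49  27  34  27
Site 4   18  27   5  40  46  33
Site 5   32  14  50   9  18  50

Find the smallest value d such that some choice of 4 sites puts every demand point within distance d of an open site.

16

Open {Site 1, Site 2, Site 4, Site 5}.
  Farthest demand point is #6 at distance 16 (to Site 1); all others are ≤ 16.
With {Site 1, Site 3, Site 4, Site 5} the worst case is 16.
With {Site 1, Site 2, Site 3, Site 4} the worst case is 27.
No size-4 selection achieves below 16.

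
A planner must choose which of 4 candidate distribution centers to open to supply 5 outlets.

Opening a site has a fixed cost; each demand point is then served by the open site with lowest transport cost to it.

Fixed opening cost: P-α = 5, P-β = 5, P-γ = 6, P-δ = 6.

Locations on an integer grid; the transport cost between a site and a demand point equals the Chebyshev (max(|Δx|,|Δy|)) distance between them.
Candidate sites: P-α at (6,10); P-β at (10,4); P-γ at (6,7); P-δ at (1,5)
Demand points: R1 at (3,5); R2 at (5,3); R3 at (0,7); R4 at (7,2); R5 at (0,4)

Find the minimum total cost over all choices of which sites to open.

21

Open {P-δ}: assign each demand point to its cheapest open site.
  R1→P-δ 2, R2→P-δ 4, R3→P-δ 2, R4→P-δ 6, R5→P-δ 1
  transport cost 15, fixed 6 → total 21.
Compare {P-β, P-δ}: transport cost 12 + fixed 11 = 23.
Compare {P-α, P-δ}: transport cost 15 + fixed 11 = 26.
Compare {P-γ, P-δ}: transport cost 14 + fixed 12 = 26.
All other subsets cost ≥ 23. Minimum total cost: 21.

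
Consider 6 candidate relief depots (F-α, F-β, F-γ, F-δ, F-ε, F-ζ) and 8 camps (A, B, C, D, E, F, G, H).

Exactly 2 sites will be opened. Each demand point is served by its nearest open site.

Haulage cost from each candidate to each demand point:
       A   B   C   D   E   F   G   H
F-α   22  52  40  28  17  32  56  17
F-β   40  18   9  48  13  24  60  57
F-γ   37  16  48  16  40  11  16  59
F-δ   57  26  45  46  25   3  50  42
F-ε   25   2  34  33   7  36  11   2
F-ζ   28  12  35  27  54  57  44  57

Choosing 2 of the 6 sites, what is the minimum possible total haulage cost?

108

Open {F-γ, F-ε}.
  A→F-ε 25, B→F-ε 2, C→F-ε 34, D→F-γ 16, E→F-ε 7, F→F-γ 11, G→F-ε 11, H→F-ε 2  ⇒ total 108.
Compare {F-β, F-ε}: total 113.
Compare {F-δ, F-ε}: total 117.
No size-2 selection does better; minimum is 108.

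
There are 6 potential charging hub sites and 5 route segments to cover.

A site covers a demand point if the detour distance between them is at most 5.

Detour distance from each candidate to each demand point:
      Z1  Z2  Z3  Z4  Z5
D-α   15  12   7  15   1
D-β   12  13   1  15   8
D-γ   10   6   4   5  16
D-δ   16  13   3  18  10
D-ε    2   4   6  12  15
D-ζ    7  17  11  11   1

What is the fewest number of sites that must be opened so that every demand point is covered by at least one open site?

Coverage sets (demand points within 5 of each site):
  D-α: {Z5}
  D-β: {Z3}
  D-γ: {Z3, Z4}
  D-δ: {Z3}
  D-ε: {Z1, Z2}
  D-ζ: {Z5}
No 2 sites suffice: every size-2 union leaves at least one demand point uncovered.
But {D-α, D-γ, D-ε} covers everything, so the minimum is 3.

3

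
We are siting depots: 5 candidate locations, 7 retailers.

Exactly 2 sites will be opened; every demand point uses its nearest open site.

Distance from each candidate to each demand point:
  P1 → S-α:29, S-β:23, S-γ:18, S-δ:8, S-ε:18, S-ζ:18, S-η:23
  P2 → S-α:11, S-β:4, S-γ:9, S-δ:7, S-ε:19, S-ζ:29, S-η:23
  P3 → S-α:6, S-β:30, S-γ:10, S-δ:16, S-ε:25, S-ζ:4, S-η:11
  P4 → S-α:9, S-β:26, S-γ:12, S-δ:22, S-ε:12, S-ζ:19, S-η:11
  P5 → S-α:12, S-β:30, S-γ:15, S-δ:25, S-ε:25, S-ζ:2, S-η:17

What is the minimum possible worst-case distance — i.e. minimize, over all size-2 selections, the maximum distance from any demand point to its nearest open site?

Open {P2, P3}.
  Farthest demand point is S-ε at distance 19 (to P2); all others are ≤ 19.
With {P2, P4} the worst case is 19.
With {P2, P5} the worst case is 19.
No size-2 selection achieves below 19.

19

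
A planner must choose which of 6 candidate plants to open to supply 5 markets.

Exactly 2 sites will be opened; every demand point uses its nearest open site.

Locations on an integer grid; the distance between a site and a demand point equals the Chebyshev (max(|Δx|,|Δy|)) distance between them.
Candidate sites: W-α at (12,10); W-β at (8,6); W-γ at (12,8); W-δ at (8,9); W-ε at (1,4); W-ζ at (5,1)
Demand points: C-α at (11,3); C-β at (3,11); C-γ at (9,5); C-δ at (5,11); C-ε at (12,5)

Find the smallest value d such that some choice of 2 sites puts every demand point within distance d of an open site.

5

Open {W-α, W-β}.
  Farthest demand point is C-β at distance 5 (to W-β); all others are ≤ 5.
With {W-β, W-γ} the worst case is 5.
With {W-β, W-δ} the worst case is 5.
No size-2 selection achieves below 5.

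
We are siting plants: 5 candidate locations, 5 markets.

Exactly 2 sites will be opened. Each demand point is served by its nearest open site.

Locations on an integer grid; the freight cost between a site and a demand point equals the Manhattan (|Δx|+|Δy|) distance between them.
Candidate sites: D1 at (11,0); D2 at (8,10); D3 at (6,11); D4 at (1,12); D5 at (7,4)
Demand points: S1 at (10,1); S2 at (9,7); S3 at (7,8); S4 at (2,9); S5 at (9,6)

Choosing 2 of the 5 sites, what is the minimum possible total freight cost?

Open {D1, D2}.
  S1→D1 2, S2→D2 4, S3→D2 3, S4→D2 7, S5→D2 5  ⇒ total 21.
Compare {D4, D5}: total 23.
Compare {D2, D5}: total 24.
No size-2 selection does better; minimum is 21.

21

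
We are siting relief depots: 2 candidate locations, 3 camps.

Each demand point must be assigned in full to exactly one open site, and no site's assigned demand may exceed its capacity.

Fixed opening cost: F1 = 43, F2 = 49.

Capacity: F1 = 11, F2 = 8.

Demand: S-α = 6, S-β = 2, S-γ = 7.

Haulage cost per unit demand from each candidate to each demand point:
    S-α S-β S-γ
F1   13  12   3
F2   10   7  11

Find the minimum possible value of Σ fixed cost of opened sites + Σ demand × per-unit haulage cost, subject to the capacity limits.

Open {F1, F2}; cheapest assignment that respects the capacities:
  F1 (cap 11, load 7): S-γ — cost 7×3 = 21
  F2 (cap 8, load 8): S-α, S-β — cost 6×10 + 2×7 = 74
  Shipping 95, fixed 92 → total 187.
  Any other capacity-feasible assignment to {F1, F2} ships for at least 95.
Total demand is 15 and no other set of sites has combined capacity ≥ 15, so {F1, F2} is the only feasible choice of open sites. Minimum: 187.

187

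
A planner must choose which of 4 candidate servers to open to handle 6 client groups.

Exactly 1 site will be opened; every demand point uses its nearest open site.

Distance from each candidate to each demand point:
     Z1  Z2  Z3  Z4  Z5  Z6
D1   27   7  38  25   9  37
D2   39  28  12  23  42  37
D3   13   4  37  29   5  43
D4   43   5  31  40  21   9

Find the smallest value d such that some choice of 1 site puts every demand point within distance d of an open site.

38

Open {D1}.
  Farthest demand point is Z3 at distance 38 (to D1); all others are ≤ 38.
With {D2} the worst case is 42.
With {D3} the worst case is 43.
No size-1 selection achieves below 38.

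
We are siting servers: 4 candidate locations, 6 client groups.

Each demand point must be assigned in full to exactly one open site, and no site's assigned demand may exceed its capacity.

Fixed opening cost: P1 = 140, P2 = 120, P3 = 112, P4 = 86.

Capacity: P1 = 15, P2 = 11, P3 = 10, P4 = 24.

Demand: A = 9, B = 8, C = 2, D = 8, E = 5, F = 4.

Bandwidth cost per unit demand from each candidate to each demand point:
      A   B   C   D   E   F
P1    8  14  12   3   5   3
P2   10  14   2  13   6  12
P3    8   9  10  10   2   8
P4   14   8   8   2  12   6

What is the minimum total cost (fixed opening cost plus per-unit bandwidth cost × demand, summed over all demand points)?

443

Open {P1, P4}; cheapest assignment that respects the capacities:
  P1 (cap 15, load 14): A, E — cost 9×8 + 5×5 = 97
  P4 (cap 24, load 22): B, C, D, F — cost 8×8 + 2×8 + 8×2 + 4×6 = 120
  Shipping 217, fixed 226 → total 443.
  Any other capacity-feasible assignment to {P1, P4} ships for at least 217.
Compare {P2, P3, P4}: its best feasible assignment gives total 526.
Compare {P1, P3, P4}: its best feasible assignment gives total 528.
Every other set of open sites that can feasibly serve all demand totals ≥ 526 even under its best assignment. Minimum: 443.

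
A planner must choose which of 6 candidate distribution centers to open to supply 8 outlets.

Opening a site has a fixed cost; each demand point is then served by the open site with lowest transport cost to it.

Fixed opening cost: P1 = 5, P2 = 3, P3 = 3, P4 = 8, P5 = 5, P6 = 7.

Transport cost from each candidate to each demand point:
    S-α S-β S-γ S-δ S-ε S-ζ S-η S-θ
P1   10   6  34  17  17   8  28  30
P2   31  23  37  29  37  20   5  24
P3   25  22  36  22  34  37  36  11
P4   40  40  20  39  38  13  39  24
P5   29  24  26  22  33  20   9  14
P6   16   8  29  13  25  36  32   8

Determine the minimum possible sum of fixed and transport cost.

110

Open {P1, P2, P4, P6}: assign each demand point to its cheapest open site.
  S-α→P1 10, S-β→P1 6, S-γ→P4 20, S-δ→P6 13, S-ε→P1 17, S-ζ→P1 8, S-η→P2 5, S-θ→P6 8
  transport cost 87, fixed 23 → total 110.
Compare {P1, P2, P6}: transport cost 96 + fixed 15 = 111.
Compare {P1, P2, P3, P4}: transport cost 94 + fixed 19 = 113.
Compare {P1, P2, P5, P6}: transport cost 93 + fixed 20 = 113.
All other subsets cost ≥ 111. Minimum total cost: 110.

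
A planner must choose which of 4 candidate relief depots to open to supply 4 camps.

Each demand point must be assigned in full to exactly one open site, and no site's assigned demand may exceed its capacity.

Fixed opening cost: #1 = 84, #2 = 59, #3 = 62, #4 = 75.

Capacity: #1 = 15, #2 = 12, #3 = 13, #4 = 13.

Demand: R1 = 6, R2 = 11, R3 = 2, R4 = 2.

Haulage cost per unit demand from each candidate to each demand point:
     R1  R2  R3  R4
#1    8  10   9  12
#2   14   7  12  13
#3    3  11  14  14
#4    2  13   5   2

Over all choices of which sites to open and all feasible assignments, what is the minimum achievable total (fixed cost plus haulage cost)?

Open {#2, #4}; cheapest assignment that respects the capacities:
  #2 (cap 12, load 11): R2 — cost 11×7 = 77
  #4 (cap 13, load 10): R1, R3, R4 — cost 6×2 + 2×5 + 2×2 = 26
  Shipping 103, fixed 134 → total 237.
  Any other capacity-feasible assignment to {#2, #4} ships for at least 103.
Compare {#2, #3}: its best feasible assignment gives total 272.
Compare {#3, #4}: its best feasible assignment gives total 284.
Every other set of open sites that can feasibly serve all demand totals ≥ 272 even under its best assignment. Minimum: 237.

237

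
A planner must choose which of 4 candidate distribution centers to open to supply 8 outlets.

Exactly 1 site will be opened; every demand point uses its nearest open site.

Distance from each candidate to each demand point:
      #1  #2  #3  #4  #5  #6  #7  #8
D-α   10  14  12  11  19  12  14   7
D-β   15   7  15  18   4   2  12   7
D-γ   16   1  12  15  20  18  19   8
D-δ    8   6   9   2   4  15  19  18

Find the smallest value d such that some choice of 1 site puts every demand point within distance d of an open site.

Open {D-β}.
  Farthest demand point is #4 at distance 18 (to D-β); all others are ≤ 18.
With {D-α} the worst case is 19.
With {D-δ} the worst case is 19.
No size-1 selection achieves below 18.

18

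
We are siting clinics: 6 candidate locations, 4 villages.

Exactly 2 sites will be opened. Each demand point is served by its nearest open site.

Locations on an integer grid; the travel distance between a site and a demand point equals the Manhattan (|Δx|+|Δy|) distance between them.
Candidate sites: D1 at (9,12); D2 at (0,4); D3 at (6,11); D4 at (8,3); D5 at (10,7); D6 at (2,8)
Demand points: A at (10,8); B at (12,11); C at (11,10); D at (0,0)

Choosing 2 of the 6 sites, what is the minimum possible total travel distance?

15

Open {D2, D5}.
  A→D5 1, B→D5 6, C→D5 4, D→D2 4  ⇒ total 15.
Compare {D1, D2}: total 17.
Compare {D5, D6}: total 21.
No size-2 selection does better; minimum is 15.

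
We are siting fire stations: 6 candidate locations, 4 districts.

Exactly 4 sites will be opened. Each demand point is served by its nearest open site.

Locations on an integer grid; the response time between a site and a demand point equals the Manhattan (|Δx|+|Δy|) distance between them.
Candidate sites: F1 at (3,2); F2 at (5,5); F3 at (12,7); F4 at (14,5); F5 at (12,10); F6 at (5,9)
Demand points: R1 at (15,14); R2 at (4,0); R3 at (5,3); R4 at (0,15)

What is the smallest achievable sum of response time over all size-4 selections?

Open {F1, F2, F5, F6}.
  R1→F5 7, R2→F1 3, R3→F2 2, R4→F6 11  ⇒ total 23.
Compare {F1, F3, F5, F6}: total 24.
Compare {F1, F4, F5, F6}: total 24.
No size-4 selection does better; minimum is 23.

23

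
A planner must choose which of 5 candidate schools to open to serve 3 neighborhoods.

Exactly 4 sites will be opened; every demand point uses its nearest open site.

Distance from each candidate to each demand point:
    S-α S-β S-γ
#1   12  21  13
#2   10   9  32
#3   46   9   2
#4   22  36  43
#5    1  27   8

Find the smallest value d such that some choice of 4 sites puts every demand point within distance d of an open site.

9

Open {#1, #2, #3, #5}.
  Farthest demand point is S-β at distance 9 (to #2); all others are ≤ 9.
With {#1, #2, #4, #5} the worst case is 9.
With {#1, #3, #4, #5} the worst case is 9.
No size-4 selection achieves below 9.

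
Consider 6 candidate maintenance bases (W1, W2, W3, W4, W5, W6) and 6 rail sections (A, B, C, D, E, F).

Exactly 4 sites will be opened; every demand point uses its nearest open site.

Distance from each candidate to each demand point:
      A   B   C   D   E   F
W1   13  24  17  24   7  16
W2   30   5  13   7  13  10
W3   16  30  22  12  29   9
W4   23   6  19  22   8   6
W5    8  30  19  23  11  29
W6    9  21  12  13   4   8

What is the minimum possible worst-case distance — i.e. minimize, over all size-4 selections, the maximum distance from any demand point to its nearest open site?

12

Open {W1, W2, W3, W6}.
  Farthest demand point is C at distance 12 (to W6); all others are ≤ 12.
With {W1, W2, W4, W6} the worst case is 12.
With {W1, W2, W5, W6} the worst case is 12.
No size-4 selection achieves below 12.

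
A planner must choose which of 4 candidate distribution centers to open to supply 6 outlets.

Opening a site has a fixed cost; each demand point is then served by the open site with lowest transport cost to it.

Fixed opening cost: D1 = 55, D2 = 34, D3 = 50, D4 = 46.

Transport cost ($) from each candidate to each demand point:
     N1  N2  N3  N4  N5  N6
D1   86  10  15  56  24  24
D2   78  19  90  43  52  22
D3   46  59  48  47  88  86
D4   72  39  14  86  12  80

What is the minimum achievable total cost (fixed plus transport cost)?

262

Open {D2, D4}: assign each demand point to its cheapest open site.
  N1→D4 72, N2→D2 19, N3→D4 14, N4→D2 43, N5→D4 12, N6→D2 22
  transport cost 182, fixed 80 → total 262.
Compare {D1}: transport cost 215 + fixed 55 = 270.
Compare {D1, D3}: transport cost 166 + fixed 105 = 271.
Compare {D1, D2}: transport cost 192 + fixed 89 = 281.
All other subsets cost ≥ 270. Minimum total cost: 262.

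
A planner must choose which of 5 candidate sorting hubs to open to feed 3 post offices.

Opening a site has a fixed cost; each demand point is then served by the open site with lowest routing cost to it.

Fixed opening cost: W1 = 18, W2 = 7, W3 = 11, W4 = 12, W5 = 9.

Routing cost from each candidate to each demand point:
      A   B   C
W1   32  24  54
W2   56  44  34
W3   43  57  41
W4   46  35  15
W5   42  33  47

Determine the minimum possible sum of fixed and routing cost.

101

Open {W1, W4}: assign each demand point to its cheapest open site.
  A→W1 32, B→W1 24, C→W4 15
  routing cost 71, fixed 30 → total 101.
Compare {W4}: routing cost 96 + fixed 12 = 108.
Compare {W1, W2, W4}: routing cost 71 + fixed 37 = 108.
Compare {W1, W4, W5}: routing cost 71 + fixed 39 = 110.
All other subsets cost ≥ 108. Minimum total cost: 101.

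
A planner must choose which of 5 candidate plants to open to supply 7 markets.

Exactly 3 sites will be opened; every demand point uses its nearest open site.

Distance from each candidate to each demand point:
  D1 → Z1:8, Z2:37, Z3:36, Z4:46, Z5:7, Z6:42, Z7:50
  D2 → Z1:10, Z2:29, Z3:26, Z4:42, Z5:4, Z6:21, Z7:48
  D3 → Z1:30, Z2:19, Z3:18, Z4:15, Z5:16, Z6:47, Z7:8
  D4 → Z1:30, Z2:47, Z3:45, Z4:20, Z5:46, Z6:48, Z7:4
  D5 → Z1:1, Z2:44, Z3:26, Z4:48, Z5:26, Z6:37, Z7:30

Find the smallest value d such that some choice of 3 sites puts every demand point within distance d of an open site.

21

Open {D1, D2, D3}.
  Farthest demand point is Z6 at distance 21 (to D2); all others are ≤ 21.
With {D2, D3, D4} the worst case is 21.
With {D2, D3, D5} the worst case is 21.
No size-3 selection achieves below 21.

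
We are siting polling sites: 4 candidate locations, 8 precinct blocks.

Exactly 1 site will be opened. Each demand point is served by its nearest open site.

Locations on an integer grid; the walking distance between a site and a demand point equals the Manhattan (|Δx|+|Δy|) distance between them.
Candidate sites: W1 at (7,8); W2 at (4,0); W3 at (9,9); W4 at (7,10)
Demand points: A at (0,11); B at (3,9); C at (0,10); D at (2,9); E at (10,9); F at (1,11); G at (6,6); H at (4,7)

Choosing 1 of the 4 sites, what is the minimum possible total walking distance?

48

Open {W4}.
  A→W4 8, B→W4 5, C→W4 7, D→W4 6, E→W4 4, F→W4 7, G→W4 5, H→W4 6  ⇒ total 48.
Compare {W1}: total 50.
Compare {W3}: total 58.
No size-1 selection does better; minimum is 48.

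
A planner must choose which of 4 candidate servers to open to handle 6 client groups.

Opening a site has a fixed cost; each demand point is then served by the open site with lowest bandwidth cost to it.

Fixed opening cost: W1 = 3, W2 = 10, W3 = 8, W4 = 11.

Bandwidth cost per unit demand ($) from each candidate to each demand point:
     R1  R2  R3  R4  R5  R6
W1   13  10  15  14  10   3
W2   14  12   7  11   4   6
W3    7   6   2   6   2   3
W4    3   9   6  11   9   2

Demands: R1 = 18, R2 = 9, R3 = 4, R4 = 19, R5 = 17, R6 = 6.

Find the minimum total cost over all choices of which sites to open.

Open {W3, W4}: assign each demand point to its cheapest open site.
  R1→W4 18×3=54, R2→W3 9×6=54, R3→W3 4×2=8, R4→W3 19×6=114, R5→W3 17×2=34, R6→W4 6×2=12
  bandwidth cost 276, fixed 19 → total 295.
Compare {W1, W3, W4}: bandwidth cost 276 + fixed 22 = 298.
Compare {W2, W3, W4}: bandwidth cost 276 + fixed 29 = 305.
Compare {W1, W2, W3, W4}: bandwidth cost 276 + fixed 32 = 308.
All other subsets cost ≥ 298. Minimum total cost: 295.

295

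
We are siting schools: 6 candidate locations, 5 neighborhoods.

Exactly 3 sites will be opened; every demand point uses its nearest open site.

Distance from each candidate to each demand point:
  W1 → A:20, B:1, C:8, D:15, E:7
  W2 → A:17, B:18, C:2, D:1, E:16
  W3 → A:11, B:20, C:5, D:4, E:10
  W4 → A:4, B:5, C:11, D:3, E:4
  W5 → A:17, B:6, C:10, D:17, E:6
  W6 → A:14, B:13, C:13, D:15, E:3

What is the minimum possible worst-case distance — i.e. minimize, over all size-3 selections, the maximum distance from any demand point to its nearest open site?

4

Open {W1, W2, W4}.
  Farthest demand point is A at distance 4 (to W4); all others are ≤ 4.
With {W1, W3, W4} the worst case is 5.
With {W2, W3, W4} the worst case is 5.
No size-3 selection achieves below 4.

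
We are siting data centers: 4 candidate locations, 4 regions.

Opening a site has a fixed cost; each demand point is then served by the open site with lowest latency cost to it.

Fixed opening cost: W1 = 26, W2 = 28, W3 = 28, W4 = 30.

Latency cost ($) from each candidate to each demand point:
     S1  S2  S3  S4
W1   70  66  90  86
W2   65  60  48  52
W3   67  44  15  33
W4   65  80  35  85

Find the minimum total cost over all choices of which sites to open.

Open {W3}: assign each demand point to its cheapest open site.
  S1→W3 67, S2→W3 44, S3→W3 15, S4→W3 33
  latency cost 159, fixed 28 → total 187.
Compare {W1, W3}: latency cost 159 + fixed 54 = 213.
Compare {W2, W3}: latency cost 157 + fixed 56 = 213.
Compare {W3, W4}: latency cost 157 + fixed 58 = 215.
All other subsets cost ≥ 213. Minimum total cost: 187.

187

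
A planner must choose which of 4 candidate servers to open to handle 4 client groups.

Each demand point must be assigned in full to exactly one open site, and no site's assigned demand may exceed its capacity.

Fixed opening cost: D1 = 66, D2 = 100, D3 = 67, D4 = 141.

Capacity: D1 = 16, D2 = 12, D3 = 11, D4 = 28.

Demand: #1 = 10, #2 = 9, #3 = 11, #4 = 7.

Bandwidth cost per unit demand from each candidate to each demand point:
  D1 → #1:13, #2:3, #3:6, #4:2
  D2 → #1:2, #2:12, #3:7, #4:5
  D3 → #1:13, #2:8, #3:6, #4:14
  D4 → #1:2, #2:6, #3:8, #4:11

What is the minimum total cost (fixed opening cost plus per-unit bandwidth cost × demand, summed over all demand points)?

356

Open {D1, D4}; cheapest assignment that respects the capacities:
  D1 (cap 16, load 16): #2, #4 — cost 9×3 + 7×2 = 41
  D4 (cap 28, load 21): #1, #3 — cost 10×2 + 11×8 = 108
  Shipping 149, fixed 207 → total 356.
  Any other capacity-feasible assignment to {D1, D4} ships for at least 149.
Compare {D1, D2, D3}: its best feasible assignment gives total 360.
Compare {D1, D3, D4}: its best feasible assignment gives total 401.
Every other set of open sites that can feasibly serve all demand totals ≥ 360 even under its best assignment. Minimum: 356.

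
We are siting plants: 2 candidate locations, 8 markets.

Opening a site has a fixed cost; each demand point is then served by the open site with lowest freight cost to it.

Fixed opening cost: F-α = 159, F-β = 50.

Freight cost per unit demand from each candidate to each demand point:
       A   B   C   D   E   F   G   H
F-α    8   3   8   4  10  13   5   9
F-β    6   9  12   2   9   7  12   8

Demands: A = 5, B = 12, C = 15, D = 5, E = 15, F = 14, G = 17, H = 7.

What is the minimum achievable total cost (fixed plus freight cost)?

779

Open {F-α, F-β}: assign each demand point to its cheapest open site.
  A→F-β 5×6=30, B→F-α 12×3=36, C→F-α 15×8=120, D→F-β 5×2=10, E→F-β 15×9=135, F→F-β 14×7=98, G→F-α 17×5=85, H→F-β 7×8=56
  freight cost 570, fixed 209 → total 779.
Compare {F-α}: freight cost 696 + fixed 159 = 855.
Compare {F-β}: freight cost 821 + fixed 50 = 871.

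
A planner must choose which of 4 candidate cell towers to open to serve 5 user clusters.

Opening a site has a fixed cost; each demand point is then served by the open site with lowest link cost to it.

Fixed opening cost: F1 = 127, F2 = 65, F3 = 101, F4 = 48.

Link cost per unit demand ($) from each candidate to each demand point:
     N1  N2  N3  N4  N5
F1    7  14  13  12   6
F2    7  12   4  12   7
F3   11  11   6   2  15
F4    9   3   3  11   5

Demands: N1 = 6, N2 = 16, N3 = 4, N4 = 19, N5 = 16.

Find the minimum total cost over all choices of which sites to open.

381

Open {F3, F4}: assign each demand point to its cheapest open site.
  N1→F4 6×9=54, N2→F4 16×3=48, N3→F4 4×3=12, N4→F3 19×2=38, N5→F4 16×5=80
  link cost 232, fixed 149 → total 381.
Compare {F2, F3, F4}: link cost 220 + fixed 214 = 434.
Compare {F4}: link cost 403 + fixed 48 = 451.
Compare {F1, F3, F4}: link cost 220 + fixed 276 = 496.
All other subsets cost ≥ 434. Minimum total cost: 381.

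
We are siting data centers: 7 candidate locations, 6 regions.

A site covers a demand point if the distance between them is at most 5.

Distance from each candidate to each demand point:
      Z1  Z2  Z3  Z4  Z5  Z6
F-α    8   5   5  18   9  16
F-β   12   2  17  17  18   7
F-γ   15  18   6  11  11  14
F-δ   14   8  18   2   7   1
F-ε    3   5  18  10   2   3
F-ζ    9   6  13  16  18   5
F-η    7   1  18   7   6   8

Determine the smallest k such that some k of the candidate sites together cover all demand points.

Coverage sets (demand points within 5 of each site):
  F-α: {Z2, Z3}
  F-β: {Z2}
  F-γ: {}
  F-δ: {Z4, Z6}
  F-ε: {Z1, Z2, Z5, Z6}
  F-ζ: {Z6}
  F-η: {Z2}
No 2 sites suffice: every size-2 union leaves at least one demand point uncovered.
But {F-α, F-δ, F-ε} covers everything, so the minimum is 3.

3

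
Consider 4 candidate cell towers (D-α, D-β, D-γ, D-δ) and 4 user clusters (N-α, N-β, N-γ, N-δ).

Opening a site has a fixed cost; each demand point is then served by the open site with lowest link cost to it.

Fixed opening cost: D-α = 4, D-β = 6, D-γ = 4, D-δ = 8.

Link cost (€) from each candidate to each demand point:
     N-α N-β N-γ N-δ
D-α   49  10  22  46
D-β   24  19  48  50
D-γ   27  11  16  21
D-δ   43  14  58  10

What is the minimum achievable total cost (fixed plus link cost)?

76

Open {D-γ, D-δ}: assign each demand point to its cheapest open site.
  N-α→D-γ 27, N-β→D-γ 11, N-γ→D-γ 16, N-δ→D-δ 10
  link cost 64, fixed 12 → total 76.
Compare {D-γ}: link cost 75 + fixed 4 = 79.
Compare {D-α, D-γ, D-δ}: link cost 63 + fixed 16 = 79.
Compare {D-β, D-γ, D-δ}: link cost 61 + fixed 18 = 79.
All other subsets cost ≥ 79. Minimum total cost: 76.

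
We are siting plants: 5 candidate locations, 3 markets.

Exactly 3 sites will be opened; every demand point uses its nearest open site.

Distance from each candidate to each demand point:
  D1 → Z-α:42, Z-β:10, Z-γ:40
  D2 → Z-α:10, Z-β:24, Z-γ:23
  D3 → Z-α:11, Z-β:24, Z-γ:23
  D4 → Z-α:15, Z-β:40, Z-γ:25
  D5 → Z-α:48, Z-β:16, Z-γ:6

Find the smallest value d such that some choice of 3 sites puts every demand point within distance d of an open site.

10

Open {D1, D2, D5}.
  Farthest demand point is Z-α at distance 10 (to D2); all others are ≤ 10.
With {D1, D3, D5} the worst case is 11.
With {D1, D4, D5} the worst case is 15.
No size-3 selection achieves below 10.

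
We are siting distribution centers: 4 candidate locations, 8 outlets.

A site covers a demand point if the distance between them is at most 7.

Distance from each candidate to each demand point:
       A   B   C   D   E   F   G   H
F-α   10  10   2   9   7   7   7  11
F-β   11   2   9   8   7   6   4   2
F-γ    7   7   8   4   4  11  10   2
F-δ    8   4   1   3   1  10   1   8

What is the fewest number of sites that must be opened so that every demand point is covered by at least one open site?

2

Coverage sets (demand points within 7 of each site):
  F-α: {C, E, F, G}
  F-β: {B, E, F, G, H}
  F-γ: {A, B, D, E, H}
  F-δ: {B, C, D, E, G}
No single site covers all 8 demand points.
But {F-α, F-γ} covers everything, so the minimum is 2.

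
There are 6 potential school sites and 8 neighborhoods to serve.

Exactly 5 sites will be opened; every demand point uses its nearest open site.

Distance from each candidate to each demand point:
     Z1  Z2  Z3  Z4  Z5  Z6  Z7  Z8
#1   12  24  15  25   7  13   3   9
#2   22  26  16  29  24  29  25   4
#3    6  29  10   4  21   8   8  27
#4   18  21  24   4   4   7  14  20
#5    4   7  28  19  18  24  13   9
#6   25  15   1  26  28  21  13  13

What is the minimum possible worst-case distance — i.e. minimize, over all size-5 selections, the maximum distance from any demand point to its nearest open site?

7

Open {#1, #2, #4, #5, #6}.
  Farthest demand point is Z2 at distance 7 (to #5); all others are ≤ 7.
With {#1, #2, #3, #5, #6} the worst case is 8.
With {#2, #3, #4, #5, #6} the worst case is 8.
No size-5 selection achieves below 7.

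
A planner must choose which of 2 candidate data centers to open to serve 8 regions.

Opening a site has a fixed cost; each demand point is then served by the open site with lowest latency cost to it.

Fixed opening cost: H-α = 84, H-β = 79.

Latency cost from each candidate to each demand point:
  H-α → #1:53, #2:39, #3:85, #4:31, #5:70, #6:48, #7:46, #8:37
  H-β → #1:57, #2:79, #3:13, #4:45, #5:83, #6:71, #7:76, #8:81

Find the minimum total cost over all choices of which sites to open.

493

Open {H-α}: assign each demand point to its cheapest open site.
  #1→H-α 53, #2→H-α 39, #3→H-α 85, #4→H-α 31, #5→H-α 70, #6→H-α 48, #7→H-α 46, #8→H-α 37
  latency cost 409, fixed 84 → total 493.
Compare {H-α, H-β}: latency cost 337 + fixed 163 = 500.
Compare {H-β}: latency cost 505 + fixed 79 = 584.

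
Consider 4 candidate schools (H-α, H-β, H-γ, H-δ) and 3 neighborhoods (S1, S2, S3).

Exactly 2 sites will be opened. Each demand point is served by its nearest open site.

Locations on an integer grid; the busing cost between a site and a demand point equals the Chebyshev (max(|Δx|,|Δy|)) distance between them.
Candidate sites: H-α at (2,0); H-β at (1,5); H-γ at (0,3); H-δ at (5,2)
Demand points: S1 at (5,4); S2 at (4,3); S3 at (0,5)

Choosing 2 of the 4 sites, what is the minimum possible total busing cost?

4

Open {H-β, H-δ}.
  S1→H-δ 2, S2→H-δ 1, S3→H-β 1  ⇒ total 4.
Compare {H-γ, H-δ}: total 5.
Compare {H-α, H-β}: total 8.
No size-2 selection does better; minimum is 4.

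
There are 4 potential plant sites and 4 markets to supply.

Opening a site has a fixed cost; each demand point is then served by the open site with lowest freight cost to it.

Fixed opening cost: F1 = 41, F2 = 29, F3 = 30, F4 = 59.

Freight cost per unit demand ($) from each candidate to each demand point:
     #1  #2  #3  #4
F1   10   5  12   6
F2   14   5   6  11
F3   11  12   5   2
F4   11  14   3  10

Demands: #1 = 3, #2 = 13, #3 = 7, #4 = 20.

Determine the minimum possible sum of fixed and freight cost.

232

Open {F2, F3}: assign each demand point to its cheapest open site.
  #1→F3 3×11=33, #2→F2 13×5=65, #3→F3 7×5=35, #4→F3 20×2=40
  freight cost 173, fixed 59 → total 232.
Compare {F1, F3}: freight cost 170 + fixed 71 = 241.
Compare {F1, F2, F3}: freight cost 170 + fixed 100 = 270.
Compare {F2, F3, F4}: freight cost 159 + fixed 118 = 277.
All other subsets cost ≥ 241. Minimum total cost: 232.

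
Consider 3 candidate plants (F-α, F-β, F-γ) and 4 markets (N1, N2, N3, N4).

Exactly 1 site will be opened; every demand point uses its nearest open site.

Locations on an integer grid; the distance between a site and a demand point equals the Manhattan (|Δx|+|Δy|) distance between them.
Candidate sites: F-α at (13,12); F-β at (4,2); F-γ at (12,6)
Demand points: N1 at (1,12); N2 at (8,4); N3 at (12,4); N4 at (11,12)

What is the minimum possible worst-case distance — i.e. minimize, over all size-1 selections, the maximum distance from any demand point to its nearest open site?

Open {F-α}.
  Farthest demand point is N2 at distance 13 (to F-α); all others are ≤ 13.
With {F-β} the worst case is 17.
With {F-γ} the worst case is 17.
No size-1 selection achieves below 13.

13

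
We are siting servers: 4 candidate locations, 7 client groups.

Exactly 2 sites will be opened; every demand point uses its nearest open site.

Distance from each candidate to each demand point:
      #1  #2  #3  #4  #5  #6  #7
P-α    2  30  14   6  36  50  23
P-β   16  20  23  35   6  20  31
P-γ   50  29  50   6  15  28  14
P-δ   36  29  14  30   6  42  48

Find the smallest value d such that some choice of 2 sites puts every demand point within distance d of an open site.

Open {P-α, P-β}.
  Farthest demand point is #7 at distance 23 (to P-α); all others are ≤ 23.
With {P-β, P-γ} the worst case is 23.
With {P-α, P-γ} the worst case is 29.
No size-2 selection achieves below 23.

23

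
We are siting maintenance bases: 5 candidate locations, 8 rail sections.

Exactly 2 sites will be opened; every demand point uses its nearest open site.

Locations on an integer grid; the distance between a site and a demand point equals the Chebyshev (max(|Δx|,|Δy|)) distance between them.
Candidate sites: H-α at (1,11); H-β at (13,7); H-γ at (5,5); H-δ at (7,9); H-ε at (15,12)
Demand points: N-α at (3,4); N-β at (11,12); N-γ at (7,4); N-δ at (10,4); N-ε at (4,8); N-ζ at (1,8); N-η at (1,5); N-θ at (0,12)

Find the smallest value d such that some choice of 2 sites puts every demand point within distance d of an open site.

Open {H-α, H-δ}.
  Farthest demand point is N-η at distance 6 (to H-α); all others are ≤ 6.
With {H-α, H-β} the worst case is 7.
With {H-α, H-γ} the worst case is 7.
No size-2 selection achieves below 6.

6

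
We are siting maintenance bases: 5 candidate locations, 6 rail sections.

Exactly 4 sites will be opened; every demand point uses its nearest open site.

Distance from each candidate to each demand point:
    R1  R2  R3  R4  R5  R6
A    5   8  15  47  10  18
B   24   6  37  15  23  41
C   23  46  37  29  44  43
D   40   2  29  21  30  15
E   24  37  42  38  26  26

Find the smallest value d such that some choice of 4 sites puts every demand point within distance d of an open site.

15

Open {A, B, C, D}.
  Farthest demand point is R3 at distance 15 (to A); all others are ≤ 15.
With {A, B, D, E} the worst case is 15.
With {A, B, C, E} the worst case is 18.
No size-4 selection achieves below 15.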